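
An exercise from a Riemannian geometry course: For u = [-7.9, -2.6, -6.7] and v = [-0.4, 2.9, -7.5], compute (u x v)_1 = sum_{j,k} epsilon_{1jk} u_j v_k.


(u x v)_1 = sum_{j,k} epsilon_{1jk} u_j v_k. Only permutations of (1,2,3) contribute; the two non-zero terms are:
eps_{123} u_2 v_3 = 1 * -2.6 * -7.5 = 19.5
eps_{132} u_3 v_2 = -1 * -6.7 * 2.9 = 19.43
(u x v)_1 = 38.93

38.93


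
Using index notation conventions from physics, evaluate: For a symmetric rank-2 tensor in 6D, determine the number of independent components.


A symmetric rank-2 tensor in d dimensions has d(d+1)/2 independent components.
d = 6
d(d+1)/2 = 6 * 7 / 2 = 42 / 2 = 21

21


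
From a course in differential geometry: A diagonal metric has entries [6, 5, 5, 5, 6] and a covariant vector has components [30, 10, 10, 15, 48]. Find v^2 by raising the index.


To raise an index with a diagonal metric: v^i = v_i / g_{ii}.
For index 2: v_2 = 10, g_{22} = 5
v^2 = 10 / 5 = 2

2


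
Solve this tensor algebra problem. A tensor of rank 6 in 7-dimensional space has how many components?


The number of components of a rank-r tensor in d dimensions is d^r.
Here d = 7 and r = 6.
7^6 = 117649

117649


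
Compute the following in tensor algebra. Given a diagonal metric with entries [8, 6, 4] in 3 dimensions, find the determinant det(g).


For a diagonal metric, the determinant is the product of diagonal entries.
Diagonal entries: 8, 6, 4
det(g) = 8 * 6 * 4 = 192

192


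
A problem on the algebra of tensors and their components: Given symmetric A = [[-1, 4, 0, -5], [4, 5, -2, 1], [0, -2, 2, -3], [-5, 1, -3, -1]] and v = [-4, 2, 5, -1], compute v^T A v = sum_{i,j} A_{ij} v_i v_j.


First compute Av:
(Av)_1 = -1*-4 + 4*2 + 0*5 + -5*-1 = 17
(Av)_2 = 4*-4 + 5*2 + -2*5 + 1*-1 = -17
(Av)_3 = 0*-4 + -2*2 + 2*5 + -3*-1 = 9
(Av)_4 = -5*-4 + 1*2 + -3*5 + -1*-1 = 8
Av = [17, -17, 9, 8]
Then v^T (Av) = -4*17 + 2*-17 + 5*9 + -1*8
= -68 + -34 + 45 + -8 = -65

-65


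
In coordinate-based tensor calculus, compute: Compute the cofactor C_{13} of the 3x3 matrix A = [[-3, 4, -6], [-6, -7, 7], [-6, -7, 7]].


To find cofactor C_{13}, delete row 1 and column 3.
The resulting 2x2 submatrix is: [[-6, -7], [-6, -7]]
Minor M_{13} = -6*-7 - -7*-6
  = 42 - 42 = 0
Sign = (-1)^(1+3) = (-1)^4 = 1
Cofactor C_{13} = 1 * 0 = 0

0


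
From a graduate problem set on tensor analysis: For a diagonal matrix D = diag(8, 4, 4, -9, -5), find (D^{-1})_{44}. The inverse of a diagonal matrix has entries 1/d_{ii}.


For a diagonal matrix, the inverse has entries (D^{-1})_{ii} = 1/d_{ii}.
The diagonal entries are: d_{11} = 8, d_{22} = 4, d_{33} = 4, d_{44} = -9, d_{55} = -5
We need (D^{-1})_{44} = 1/d_{44} = 1/-9 = -1/9

-1/9


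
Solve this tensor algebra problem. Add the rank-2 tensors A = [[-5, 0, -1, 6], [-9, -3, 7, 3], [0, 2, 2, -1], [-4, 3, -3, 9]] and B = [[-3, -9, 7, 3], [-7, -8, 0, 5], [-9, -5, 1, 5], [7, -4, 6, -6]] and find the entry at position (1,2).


Tensor addition is component-wise: (A + B)_{ij} = A_{ij} + B_{ij}.
A_{12} = 0
B_{12} = -9
(A + B)_{12} = 0 + -9 = -9

-9


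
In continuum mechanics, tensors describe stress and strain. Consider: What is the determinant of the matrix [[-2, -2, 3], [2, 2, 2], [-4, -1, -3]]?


Expanding along the first row, det(A) = a11*M_11 - a12*M_12 + a13*M_13, where M_1j is the (1,j) minor.
Minor M_11 = 2*-3 - 2*-1 = -4
Minor M_12 = 2*-3 - 2*-4 = 2
Minor M_13 = 2*-1 - 2*-4 = 6
det = -2*(-4) - -2*(2) + 3*(6)
    = 8 - -4 + 18
    = 30

30


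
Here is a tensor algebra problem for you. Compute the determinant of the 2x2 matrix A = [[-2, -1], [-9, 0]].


For a 2x2 matrix [[a, b], [c, d]], det = a*d - b*c.
a = -2, b = -1, c = -9, d = 0
a*d = -2 * 0 = 0
b*c = -1 * -9 = 9
det = 0 - 9 = -9

-9


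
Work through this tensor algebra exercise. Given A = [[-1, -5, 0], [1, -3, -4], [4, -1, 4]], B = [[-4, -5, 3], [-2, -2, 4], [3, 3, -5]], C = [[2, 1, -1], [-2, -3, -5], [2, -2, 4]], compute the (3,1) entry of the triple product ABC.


(ABC)_{31} = sum_m (AB)_{3m} C_{m1}. First compute row 3 of AB.
(AB)_{31} = 4*-4 + -1*-2 + 4*3 = -2
(AB)_{32} = 4*-5 + -1*-2 + 4*3 = -6
(AB)_{33} = 4*3 + -1*4 + 4*-5 = -12
Now contract with column 1 of C:
(AB)_{31} * C_{11} = -2 * 2 = -4
(AB)_{32} * C_{21} = -6 * -2 = 12
(AB)_{33} * C_{31} = -12 * 2 = -24
(ABC)_{31} = -4 + 12 + -24 = -16

-16


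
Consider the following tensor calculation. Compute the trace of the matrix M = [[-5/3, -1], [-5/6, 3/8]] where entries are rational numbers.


The trace is the sum of diagonal entries.
Diagonal: M[1,1] = -5/3, M[2,2] = 3/8
Tr(M) = -5/3 + 3/8
Computing step by step:
After adding M[1,1]: -5/3
After adding M[2,2]: -31/24
Tr(M) = -31/24

-31/24


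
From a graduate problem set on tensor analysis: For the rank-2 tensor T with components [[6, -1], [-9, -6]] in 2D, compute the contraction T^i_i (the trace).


The contraction (trace) of a rank-2 tensor is the sum of its diagonal elements.
Diagonal entries: A[1,1] = 6, A[2,2] = -6
Tr(A) = 6 + -6 = 0

0


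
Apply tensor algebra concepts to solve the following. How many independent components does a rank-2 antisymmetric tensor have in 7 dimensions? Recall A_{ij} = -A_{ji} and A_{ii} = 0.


An antisymmetric rank-2 tensor satisfies A_{ij} = -A_{ji}, so diagonal entries are zero.
The independent components are the upper-triangular entries: C(n, 2) = n(n-1)/2.
n = 7
C(7, 2) = 7 * 6 / 2 = 42 / 2 = 21

21


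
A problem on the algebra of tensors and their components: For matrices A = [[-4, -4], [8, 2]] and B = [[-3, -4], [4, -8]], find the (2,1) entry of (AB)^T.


(AB)^T_{ij} = (AB)_{ji} = sum_k A_{jk} B_{ki}.
For i=2, j=1 we need (AB)_{12}:
A_{11} * B_{12} = -4 * -4 = 16
A_{12} * B_{22} = -4 * -8 = 32
Sum = 16 + 32 = 48

48


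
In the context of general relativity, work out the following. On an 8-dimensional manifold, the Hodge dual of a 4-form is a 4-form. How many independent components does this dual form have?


The Hodge dual of a p-form on an n-dimensional manifold is an (n-p)-form.
n = 8, p = 4, so dual degree = 8 - 4 = 4
The number of components is C(n, n-p) = C(8, 4) = 70

70


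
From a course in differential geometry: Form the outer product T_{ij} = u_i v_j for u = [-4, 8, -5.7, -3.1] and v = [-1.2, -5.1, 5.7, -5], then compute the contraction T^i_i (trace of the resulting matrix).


The outer product gives T_{ij} = u_i v_j.
The trace (contraction) is Tr(T) = sum_i T_{ii} = sum_i u_i v_i.
Diagonal entries:
T_{11} = u_1 * v_1 = -4 * -1.2 = 4.8
T_{22} = u_2 * v_2 = 8 * -5.1 = -40.8
T_{33} = u_3 * v_3 = -5.7 * 5.7 = -32.49
T_{44} = u_4 * v_4 = -3.1 * -5 = 15.5
Tr(T) = 4.8 + -40.8 + -32.49 + 15.5 = -52.99

-52.99


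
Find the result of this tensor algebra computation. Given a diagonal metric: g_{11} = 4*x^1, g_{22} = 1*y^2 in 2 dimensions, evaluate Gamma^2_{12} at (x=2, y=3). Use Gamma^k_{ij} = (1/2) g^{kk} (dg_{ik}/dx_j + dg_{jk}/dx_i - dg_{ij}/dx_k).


For a diagonal metric, Gamma^k_{ij} = (1/2) g^{kk} (dg_{ik}/dx_j + dg_{jk}/dx_i - dg_{ij}/dx_k).
The metric is diagonal, so g_{ab} = 0 for a != b.
At the given point: g_{11} = 8, g_{22} = 9
g^{22} = 1/9
dg_{12}/dx_2 = 0 (off-diagonal)
dg_{22}/dx_1 = dg_{22}/dx_1 = 0
dg_{12}/dx_2 = 0 (off-diagonal)
Numerator = 0 + 0 - 0 = 0
Gamma^2_{12} = 0 / (2 * 9) = 0

0


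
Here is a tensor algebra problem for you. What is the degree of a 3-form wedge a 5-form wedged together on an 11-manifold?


The degree of a wedge product is the sum of the degrees of the individual forms.
Degrees: 3, 5
Total degree = 3 + 5 = 8

8


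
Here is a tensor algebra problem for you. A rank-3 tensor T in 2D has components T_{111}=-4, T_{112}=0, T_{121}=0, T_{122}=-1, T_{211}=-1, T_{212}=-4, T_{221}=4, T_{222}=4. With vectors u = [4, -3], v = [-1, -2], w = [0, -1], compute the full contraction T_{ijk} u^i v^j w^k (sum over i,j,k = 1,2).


S = sum over i,j,k of T_{ijk} u_i v_j w_k. Expanding all 8 terms:
T_{111}*u_1*v_1*w_1 = -4*4*-1*0 = 0  (running total: 0)
T_{112}*u_1*v_1*w_2 = 0*4*-1*-1 = 0  (running total: 0)
T_{121}*u_1*v_2*w_1 = 0*4*-2*0 = 0  (running total: 0)
T_{122}*u_1*v_2*w_2 = -1*4*-2*-1 = -8  (running total: -8)
T_{211}*u_2*v_1*w_1 = -1*-3*-1*0 = 0  (running total: -8)
T_{212}*u_2*v_1*w_2 = -4*-3*-1*-1 = 12  (running total: 4)
T_{221}*u_2*v_2*w_1 = 4*-3*-2*0 = 0  (running total: 4)
T_{222}*u_2*v_2*w_2 = 4*-3*-2*-1 = -24  (running total: -20)
S = -20

-20


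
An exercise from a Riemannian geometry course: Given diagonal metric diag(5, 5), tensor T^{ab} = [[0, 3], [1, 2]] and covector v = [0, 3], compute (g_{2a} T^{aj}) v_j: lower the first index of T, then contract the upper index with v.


Step 1: lower the first index. For a diagonal metric, g_{ia} T^{aj} = g_{ii} T^{ij} (no sum on i).
g_{22} = 5
S_2{}^1 = 5 * T^{21} = 5 * 1 = 5
S_2{}^2 = 5 * T^{22} = 5 * 2 = 10
Step 2: contract S_2{}^j with v_j.
S_2{}^1 * v_1 = 5 * 0 = 0
S_2{}^2 * v_2 = 10 * 3 = 30
Result = 0 + 30 = 30

30


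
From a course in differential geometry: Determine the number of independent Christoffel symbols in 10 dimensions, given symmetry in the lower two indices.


Christoffel symbols Gamma^k_{ij} are symmetric in i,j, so there are d * d(d+1)/2 independent symbols.
d = 10
d(d+1)/2 = 10 * 11 / 2 = 55
Total = 10 * 55 = 550

550


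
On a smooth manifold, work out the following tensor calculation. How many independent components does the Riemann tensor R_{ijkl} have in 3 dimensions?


The Riemann tensor in d dimensions has d^2(d^2 - 1)/12 independent components.
d = 3, so d^2 = 9
d^2 - 1 = 8
d^2(d^2 - 1) = 9 * 8 = 72
Divide by 12: 72 / 12 = 6

6


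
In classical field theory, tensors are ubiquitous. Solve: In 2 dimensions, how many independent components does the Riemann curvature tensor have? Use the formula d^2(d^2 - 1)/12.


The Riemann tensor in d dimensions has d^2(d^2 - 1)/12 independent components.
d = 2, so d^2 = 4
d^2 - 1 = 3
d^2(d^2 - 1) = 4 * 3 = 12
Divide by 12: 12 / 12 = 1

1


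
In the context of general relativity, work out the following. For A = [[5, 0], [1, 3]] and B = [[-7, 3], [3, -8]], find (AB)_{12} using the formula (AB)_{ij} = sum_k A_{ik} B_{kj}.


(AB)_{ij} = sum_k A_{ik} B_{kj}.
For i=1, j=2:
A_{11} * B_{12} = 5 * 3 = 15
A_{12} * B_{22} = 0 * -8 = 0
Sum = 15 + 0 = 15

15


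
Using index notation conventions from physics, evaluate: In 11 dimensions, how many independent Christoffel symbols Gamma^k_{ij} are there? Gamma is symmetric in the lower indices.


Christoffel symbols Gamma^k_{ij} are symmetric in i,j, so there are d * d(d+1)/2 independent symbols.
d = 11
d(d+1)/2 = 11 * 12 / 2 = 66
Total = 11 * 66 = 726

726


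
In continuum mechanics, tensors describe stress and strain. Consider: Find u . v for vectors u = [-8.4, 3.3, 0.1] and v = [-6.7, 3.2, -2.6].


The inner product u . v = sum of u_i * v_i.
Term-by-term: -8.4 * -6.7, 3.3 * 3.2, 0.1 * -2.6
Products: 56.28, 10.56, -0.26
Sum = 56.28 + 10.56 + -0.26 = 66.58

66.58


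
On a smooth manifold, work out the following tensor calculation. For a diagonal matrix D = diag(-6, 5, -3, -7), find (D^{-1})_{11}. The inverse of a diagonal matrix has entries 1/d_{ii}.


For a diagonal matrix, the inverse has entries (D^{-1})_{ii} = 1/d_{ii}.
The diagonal entries are: d_{11} = -6, d_{22} = 5, d_{33} = -3, d_{44} = -7
We need (D^{-1})_{11} = 1/d_{11} = 1/-6 = -1/6

-1/6


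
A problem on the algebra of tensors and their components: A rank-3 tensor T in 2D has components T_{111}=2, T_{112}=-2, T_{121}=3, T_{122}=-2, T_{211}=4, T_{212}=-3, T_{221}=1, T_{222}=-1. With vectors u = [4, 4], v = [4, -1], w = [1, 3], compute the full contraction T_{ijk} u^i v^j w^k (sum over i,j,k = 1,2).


S = sum over i,j,k of T_{ijk} u_i v_j w_k. Expanding all 8 terms:
T_{111}*u_1*v_1*w_1 = 2*4*4*1 = 32  (running total: 32)
T_{112}*u_1*v_1*w_2 = -2*4*4*3 = -96  (running total: -64)
T_{121}*u_1*v_2*w_1 = 3*4*-1*1 = -12  (running total: -76)
T_{122}*u_1*v_2*w_2 = -2*4*-1*3 = 24  (running total: -52)
T_{211}*u_2*v_1*w_1 = 4*4*4*1 = 64  (running total: 12)
T_{212}*u_2*v_1*w_2 = -3*4*4*3 = -144  (running total: -132)
T_{221}*u_2*v_2*w_1 = 1*4*-1*1 = -4  (running total: -136)
T_{222}*u_2*v_2*w_2 = -1*4*-1*3 = 12  (running total: -124)
S = -124

-124


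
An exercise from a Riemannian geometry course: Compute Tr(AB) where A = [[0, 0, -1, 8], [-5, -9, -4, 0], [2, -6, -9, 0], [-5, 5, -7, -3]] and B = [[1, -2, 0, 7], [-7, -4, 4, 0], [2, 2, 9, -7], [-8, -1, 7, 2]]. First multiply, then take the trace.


Tr(AB) = sum_i (AB)_{ii} where (AB)_{ii} = sum_k A_{ik} B_{ki}.
(AB)_{11} = 0*1 + 0*-7 + -1*2 + 8*-8 = -66
(AB)_{22} = -5*-2 + -9*-4 + -4*2 + 0*-1 = 38
(AB)_{33} = 2*0 + -6*4 + -9*9 + 0*7 = -105
(AB)_{44} = -5*7 + 5*0 + -7*-7 + -3*2 = 8
Tr(AB) = -66 + 38 + -105 + 8 = -125

-125


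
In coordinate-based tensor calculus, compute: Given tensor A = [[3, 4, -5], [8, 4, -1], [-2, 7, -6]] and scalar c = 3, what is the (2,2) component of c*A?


Scalar multiplication: (cA)_{ij} = c * A_{ij}.
c = 3
A_{22} = 4
(cA)_{22} = 3 * 4 = 12

12


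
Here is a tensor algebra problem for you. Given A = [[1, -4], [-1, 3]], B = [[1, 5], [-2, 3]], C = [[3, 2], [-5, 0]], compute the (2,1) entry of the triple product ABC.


(ABC)_{21} = sum_m (AB)_{2m} C_{m1}. First compute row 2 of AB.
(AB)_{21} = -1*1 + 3*-2 = -7
(AB)_{22} = -1*5 + 3*3 = 4
Now contract with column 1 of C:
(AB)_{21} * C_{11} = -7 * 3 = -21
(AB)_{22} * C_{21} = 4 * -5 = -20
(ABC)_{21} = -21 + -20 = -41

-41


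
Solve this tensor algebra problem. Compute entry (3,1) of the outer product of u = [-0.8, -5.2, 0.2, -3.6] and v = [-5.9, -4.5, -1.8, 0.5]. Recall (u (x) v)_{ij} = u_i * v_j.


The outer product entry T_{ij} = u_i * v_j.
We need i=3, j=1.
u_3 = 0.2, v_1 = -5.9
T_{3,1} = 0.2 * -5.9 = -1.18

-1.18


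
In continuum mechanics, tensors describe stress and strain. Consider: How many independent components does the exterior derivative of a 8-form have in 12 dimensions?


The exterior derivative of a p-form is a (p+1)-form.
Its number of independent components is C(n, p+1).
n = 12, p+1 = 9
C(12, 9) = 220

220


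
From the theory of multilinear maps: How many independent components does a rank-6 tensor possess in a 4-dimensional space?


The number of components of a rank-r tensor in d dimensions is d^r.
Here d = 4 and r = 6.
4^6 = 4096

4096


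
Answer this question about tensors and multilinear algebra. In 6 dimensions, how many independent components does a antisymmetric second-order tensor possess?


A antisymmetric rank-2 tensor in d dimensions has d(d-1)/2 independent components.
d = 6
d(d-1)/2 = 6 * 5 / 2 = 30 / 2 = 15

15


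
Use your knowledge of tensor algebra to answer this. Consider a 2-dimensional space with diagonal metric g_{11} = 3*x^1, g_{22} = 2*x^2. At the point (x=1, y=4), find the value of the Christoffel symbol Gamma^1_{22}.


For a diagonal metric, Gamma^k_{ij} = (1/2) g^{kk} (dg_{ik}/dx_j + dg_{jk}/dx_i - dg_{ij}/dx_k).
The metric is diagonal, so g_{ab} = 0 for a != b.
At the given point: g_{11} = 3, g_{22} = 2
g^{11} = 1/3
dg_{21}/dx_2 = 0 (off-diagonal)
dg_{21}/dx_2 = 0 (off-diagonal)
dg_{22}/dx_1 = dg_{22}/dx_1 = 4
Numerator = 0 + 0 - 4 = -4
Gamma^1_{22} = -4 / (2 * 3) = -2/3

-2/3


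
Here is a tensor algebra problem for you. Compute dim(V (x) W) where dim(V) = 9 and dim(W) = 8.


The dimension of a tensor product is the product of dimensions.
dim(V) = 9, dim(W) = 8
dim(V (x) W) = 9 * 8 = 72

72


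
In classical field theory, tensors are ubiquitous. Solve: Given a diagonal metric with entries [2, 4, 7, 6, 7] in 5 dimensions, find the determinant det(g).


For a diagonal metric, the determinant is the product of diagonal entries.
Diagonal entries: 2, 4, 7, 6, 7
det(g) = 2 * 4 * 7 * 6 * 7 = 2352

2352


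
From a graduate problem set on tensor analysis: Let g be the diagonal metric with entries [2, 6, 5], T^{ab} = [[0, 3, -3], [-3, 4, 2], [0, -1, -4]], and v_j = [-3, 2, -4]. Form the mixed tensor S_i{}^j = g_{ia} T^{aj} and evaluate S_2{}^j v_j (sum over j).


Step 1: lower the first index. For a diagonal metric, g_{ia} T^{aj} = g_{ii} T^{ij} (no sum on i).
g_{22} = 6
S_2{}^1 = 6 * T^{21} = 6 * -3 = -18
S_2{}^2 = 6 * T^{22} = 6 * 4 = 24
S_2{}^3 = 6 * T^{23} = 6 * 2 = 12
Step 2: contract S_2{}^j with v_j.
S_2{}^1 * v_1 = -18 * -3 = 54
S_2{}^2 * v_2 = 24 * 2 = 48
S_2{}^3 * v_3 = 12 * -4 = -48
Result = 54 + 48 + -48 = 54

54


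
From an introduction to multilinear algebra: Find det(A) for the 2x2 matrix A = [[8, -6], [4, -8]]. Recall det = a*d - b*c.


For a 2x2 matrix [[a, b], [c, d]], det = a*d - b*c.
a = 8, b = -6, c = 4, d = -8
a*d = 8 * -8 = -64
b*c = -6 * 4 = -24
det = -64 - -24 = -40

-40


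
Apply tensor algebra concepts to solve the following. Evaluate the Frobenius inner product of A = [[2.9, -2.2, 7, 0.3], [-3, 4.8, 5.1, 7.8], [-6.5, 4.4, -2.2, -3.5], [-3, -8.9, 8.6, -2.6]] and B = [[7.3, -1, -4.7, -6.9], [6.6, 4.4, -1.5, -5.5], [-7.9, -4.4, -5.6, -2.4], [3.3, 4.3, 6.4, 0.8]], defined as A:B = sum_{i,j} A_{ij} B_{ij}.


A:B = sum over all i,j of A_{ij} * B_{ij}.
Row 1: 2.9*7.3=21.17, -2.2*-1=2.2, 7*-4.7=-32.9, 0.3*-6.9=-2.07 => row sum = -11.6
Row 2: -3*6.6=-19.8, 4.8*4.4=21.12, 5.1*-1.5=-7.65, 7.8*-5.5=-42.9 => row sum = -49.23
Row 3: -6.5*-7.9=51.35, 4.4*-4.4=-19.36, -2.2*-5.6=12.32, -3.5*-2.4=8.4 => row sum = 52.71
Row 4: -3*3.3=-9.9, -8.9*4.3=-38.27, 8.6*6.4=55.04, -2.6*0.8=-2.08 => row sum = 4.79
Total = -11.6 + -49.23 + 52.71 + 4.79 = -3.33

-3.33


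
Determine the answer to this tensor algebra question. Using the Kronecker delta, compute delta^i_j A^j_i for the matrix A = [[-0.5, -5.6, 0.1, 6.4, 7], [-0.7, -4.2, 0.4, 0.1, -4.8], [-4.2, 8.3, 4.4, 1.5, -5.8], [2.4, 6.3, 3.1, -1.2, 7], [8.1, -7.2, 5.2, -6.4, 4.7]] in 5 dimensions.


The contraction (trace) of a rank-2 tensor is the sum of its diagonal elements.
Diagonal entries: A[1,1] = -0.5, A[2,2] = -4.2, A[3,3] = 4.4, A[4,4] = -1.2, A[5,5] = 4.7
Tr(A) = -0.5 + -4.2 + 4.4 + -1.2 + 4.7 = 3.2

3.2


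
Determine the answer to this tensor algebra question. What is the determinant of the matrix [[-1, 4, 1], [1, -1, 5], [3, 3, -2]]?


Expanding along the first row, det(A) = a11*M_11 - a12*M_12 + a13*M_13, where M_1j is the (1,j) minor.
Minor M_11 = -1*-2 - 5*3 = -13
Minor M_12 = 1*-2 - 5*3 = -17
Minor M_13 = 1*3 - -1*3 = 6
det = -1*(-13) - 4*(-17) + 1*(6)
    = 13 - -68 + 6
    = 87

87


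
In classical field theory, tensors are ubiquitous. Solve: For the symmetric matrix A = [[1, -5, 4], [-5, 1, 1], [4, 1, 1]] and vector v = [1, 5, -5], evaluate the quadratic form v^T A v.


First compute Av:
(Av)_1 = 1*1 + -5*5 + 4*-5 = -44
(Av)_2 = -5*1 + 1*5 + 1*-5 = -5
(Av)_3 = 4*1 + 1*5 + 1*-5 = 4
Av = [-44, -5, 4]
Then v^T (Av) = 1*-44 + 5*-5 + -5*4
= -44 + -25 + -20 = -89

-89


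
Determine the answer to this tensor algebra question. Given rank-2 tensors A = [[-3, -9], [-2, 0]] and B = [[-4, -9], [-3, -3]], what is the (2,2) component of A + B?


Tensor addition is component-wise: (A + B)_{ij} = A_{ij} + B_{ij}.
A_{22} = 0
B_{22} = -3
(A + B)_{22} = 0 + -3 = -3

-3


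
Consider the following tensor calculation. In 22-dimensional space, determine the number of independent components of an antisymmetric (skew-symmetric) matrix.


An antisymmetric rank-2 tensor satisfies A_{ij} = -A_{ji}, so diagonal entries are zero.
The independent components are the upper-triangular entries: C(n, 2) = n(n-1)/2.
n = 22
C(22, 2) = 22 * 21 / 2 = 462 / 2 = 231

231


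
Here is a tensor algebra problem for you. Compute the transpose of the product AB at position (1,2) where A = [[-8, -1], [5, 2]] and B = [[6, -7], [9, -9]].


(AB)^T_{ij} = (AB)_{ji} = sum_k A_{jk} B_{ki}.
For i=1, j=2 we need (AB)_{21}:
A_{21} * B_{11} = 5 * 6 = 30
A_{22} * B_{21} = 2 * 9 = 18
Sum = 30 + 18 = 48

48


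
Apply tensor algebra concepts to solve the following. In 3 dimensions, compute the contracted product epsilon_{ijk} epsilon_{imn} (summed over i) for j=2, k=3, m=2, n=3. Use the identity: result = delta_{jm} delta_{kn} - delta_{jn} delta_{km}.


Using the identity: epsilon_{ijk} epsilon_{imn} = delta_{jm} delta_{kn} - delta_{jn} delta_{km}.
delta_{22} = 1
delta_{33} = 1
delta_{23} = 0
delta_{32} = 0
Result = 1 * 1 - 0 * 0 = 1 - 0 = 1

1


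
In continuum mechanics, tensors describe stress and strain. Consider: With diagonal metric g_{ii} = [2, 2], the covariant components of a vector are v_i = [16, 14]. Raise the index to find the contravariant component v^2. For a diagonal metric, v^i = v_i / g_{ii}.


To raise an index with a diagonal metric: v^i = v_i / g_{ii}.
For index 2: v_2 = 14, g_{22} = 2
v^2 = 14 / 2 = 7

7


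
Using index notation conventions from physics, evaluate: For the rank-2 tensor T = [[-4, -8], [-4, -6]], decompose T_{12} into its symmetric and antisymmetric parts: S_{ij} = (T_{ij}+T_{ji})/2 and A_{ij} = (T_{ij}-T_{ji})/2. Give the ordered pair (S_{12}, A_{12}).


T_{12} = -8
T_{21} = -4
S_{12} = (-8 + -4)/2 = -12/2 = -6
A_{12} = (-8 - -4)/2 = -4/2 = -2
Check: S + A = -6 + -2 = -8 = T_{12}.

(-6, -2)


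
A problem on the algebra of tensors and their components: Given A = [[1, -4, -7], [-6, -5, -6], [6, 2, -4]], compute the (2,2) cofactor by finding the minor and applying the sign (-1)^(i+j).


To find cofactor C_{22}, delete row 2 and column 2.
The resulting 2x2 submatrix is: [[1, -7], [6, -4]]
Minor M_{22} = 1*-4 - -7*6
  = -4 - -42 = 38
Sign = (-1)^(2+2) = (-1)^4 = 1
Cofactor C_{22} = 1 * 38 = 38

38


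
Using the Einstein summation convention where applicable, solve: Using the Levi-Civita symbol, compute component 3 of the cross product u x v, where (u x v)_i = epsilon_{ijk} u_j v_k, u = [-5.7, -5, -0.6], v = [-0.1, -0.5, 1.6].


(u x v)_3 = sum_{j,k} epsilon_{3jk} u_j v_k. Only permutations of (1,2,3) contribute; the two non-zero terms are:
eps_{312} u_1 v_2 = 1 * -5.7 * -0.5 = 2.85
eps_{321} u_2 v_1 = -1 * -5 * -0.1 = -0.5
(u x v)_3 = 2.35

2.35


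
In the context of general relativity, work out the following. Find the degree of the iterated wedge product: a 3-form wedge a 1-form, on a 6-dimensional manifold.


The degree of a wedge product is the sum of the degrees of the individual forms.
Degrees: 3, 1
Total degree = 3 + 1 = 4

4


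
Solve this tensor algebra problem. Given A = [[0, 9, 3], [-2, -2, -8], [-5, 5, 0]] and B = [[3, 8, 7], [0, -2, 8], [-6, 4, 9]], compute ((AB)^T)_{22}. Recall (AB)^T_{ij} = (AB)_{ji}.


(AB)^T_{ij} = (AB)_{ji} = sum_k A_{jk} B_{ki}.
For i=2, j=2 we need (AB)_{22}:
A_{21} * B_{12} = -2 * 8 = -16
A_{22} * B_{22} = -2 * -2 = 4
A_{23} * B_{32} = -8 * 4 = -32
Sum = -16 + 4 + -32 = -44

-44


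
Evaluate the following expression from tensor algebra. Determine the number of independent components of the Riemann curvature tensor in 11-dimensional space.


The Riemann tensor in d dimensions has d^2(d^2 - 1)/12 independent components.
d = 11, so d^2 = 121
d^2 - 1 = 120
d^2(d^2 - 1) = 121 * 120 = 14520
Divide by 12: 14520 / 12 = 1210

1210


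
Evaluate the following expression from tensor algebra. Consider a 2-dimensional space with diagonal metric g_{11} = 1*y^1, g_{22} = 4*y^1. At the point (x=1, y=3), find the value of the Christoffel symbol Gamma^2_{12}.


For a diagonal metric, Gamma^k_{ij} = (1/2) g^{kk} (dg_{ik}/dx_j + dg_{jk}/dx_i - dg_{ij}/dx_k).
The metric is diagonal, so g_{ab} = 0 for a != b.
At the given point: g_{11} = 3, g_{22} = 12
g^{22} = 1/12
dg_{12}/dx_2 = 0 (off-diagonal)
dg_{22}/dx_1 = dg_{22}/dx_1 = 0
dg_{12}/dx_2 = 0 (off-diagonal)
Numerator = 0 + 0 - 0 = 0
Gamma^2_{12} = 0 / (2 * 12) = 0

0


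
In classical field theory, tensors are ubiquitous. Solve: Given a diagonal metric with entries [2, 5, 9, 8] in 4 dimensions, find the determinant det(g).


For a diagonal metric, the determinant is the product of diagonal entries.
Diagonal entries: 2, 5, 9, 8
det(g) = 2 * 5 * 9 * 8 = 720

720


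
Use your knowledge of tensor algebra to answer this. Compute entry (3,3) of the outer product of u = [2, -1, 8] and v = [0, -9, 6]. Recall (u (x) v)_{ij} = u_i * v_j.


The outer product entry T_{ij} = u_i * v_j.
We need i=3, j=3.
u_3 = 8, v_3 = 6
T_{3,3} = 8 * 6 = 48

48


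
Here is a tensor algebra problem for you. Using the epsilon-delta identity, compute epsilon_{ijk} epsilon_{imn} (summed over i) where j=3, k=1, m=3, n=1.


Using the identity: epsilon_{ijk} epsilon_{imn} = delta_{jm} delta_{kn} - delta_{jn} delta_{km}.
delta_{33} = 1
delta_{11} = 1
delta_{31} = 0
delta_{13} = 0
Result = 1 * 1 - 0 * 0 = 1 - 0 = 1

1


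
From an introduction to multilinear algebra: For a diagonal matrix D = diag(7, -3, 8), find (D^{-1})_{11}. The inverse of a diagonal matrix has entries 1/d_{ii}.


For a diagonal matrix, the inverse has entries (D^{-1})_{ii} = 1/d_{ii}.
The diagonal entries are: d_{11} = 7, d_{22} = -3, d_{33} = 8
We need (D^{-1})_{11} = 1/d_{11} = 1/7 = 1/7

1/7


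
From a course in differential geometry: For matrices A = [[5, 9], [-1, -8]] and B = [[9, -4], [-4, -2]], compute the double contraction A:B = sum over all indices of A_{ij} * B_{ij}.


A:B = sum over all i,j of A_{ij} * B_{ij}.
Row 1: 5*9=45, 9*-4=-36 => row sum = 9
Row 2: -1*-4=4, -8*-2=16 => row sum = 20
Total = 9 + 20 = 29

29


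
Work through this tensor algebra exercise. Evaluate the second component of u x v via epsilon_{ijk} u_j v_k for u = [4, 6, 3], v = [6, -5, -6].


(u x v)_2 = sum_{j,k} epsilon_{2jk} u_j v_k. Only permutations of (1,2,3) contribute; the two non-zero terms are:
eps_{213} u_1 v_3 = -1 * 4 * -6 = 24
eps_{231} u_3 v_1 = 1 * 3 * 6 = 18
(u x v)_2 = 42

42


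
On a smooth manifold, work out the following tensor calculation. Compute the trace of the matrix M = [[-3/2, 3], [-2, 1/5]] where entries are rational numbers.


The trace is the sum of diagonal entries.
Diagonal: M[1,1] = -3/2, M[2,2] = 1/5
Tr(M) = -3/2 + 1/5
Computing step by step:
After adding M[1,1]: -3/2
After adding M[2,2]: -13/10
Tr(M) = -13/10

-13/10


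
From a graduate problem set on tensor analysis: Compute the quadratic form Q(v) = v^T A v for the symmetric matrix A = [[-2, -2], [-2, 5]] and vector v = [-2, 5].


First compute Av:
(Av)_1 = -2*-2 + -2*5 = -6
(Av)_2 = -2*-2 + 5*5 = 29
Av = [-6, 29]
Then v^T (Av) = -2*-6 + 5*29
= 12 + 145 = 157

157


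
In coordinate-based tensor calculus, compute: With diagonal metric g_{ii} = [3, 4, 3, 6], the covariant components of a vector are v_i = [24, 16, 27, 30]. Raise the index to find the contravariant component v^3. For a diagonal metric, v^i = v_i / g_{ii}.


To raise an index with a diagonal metric: v^i = v_i / g_{ii}.
For index 3: v_3 = 27, g_{33} = 3
v^3 = 27 / 3 = 9

9


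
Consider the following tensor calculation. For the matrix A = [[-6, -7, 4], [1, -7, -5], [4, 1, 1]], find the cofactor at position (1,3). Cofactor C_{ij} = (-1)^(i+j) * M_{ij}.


To find cofactor C_{13}, delete row 1 and column 3.
The resulting 2x2 submatrix is: [[1, -7], [4, 1]]
Minor M_{13} = 1*1 - -7*4
  = 1 - -28 = 29
Sign = (-1)^(1+3) = (-1)^4 = 1
Cofactor C_{13} = 1 * 29 = 29

29


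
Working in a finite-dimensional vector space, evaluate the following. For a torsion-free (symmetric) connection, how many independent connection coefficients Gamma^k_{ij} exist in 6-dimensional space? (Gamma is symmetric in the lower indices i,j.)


Christoffel symbols Gamma^k_{ij} are symmetric in i,j, so there are d * d(d+1)/2 independent symbols.
d = 6
d(d+1)/2 = 6 * 7 / 2 = 21
Total = 6 * 21 = 126

126


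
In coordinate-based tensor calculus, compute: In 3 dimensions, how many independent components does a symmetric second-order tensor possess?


A symmetric rank-2 tensor in d dimensions has d(d+1)/2 independent components.
d = 3
d(d+1)/2 = 3 * 4 / 2 = 12 / 2 = 6

6


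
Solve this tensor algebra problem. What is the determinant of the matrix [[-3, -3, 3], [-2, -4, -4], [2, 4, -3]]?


Expanding along the first row, det(A) = a11*M_11 - a12*M_12 + a13*M_13, where M_1j is the (1,j) minor.
Minor M_11 = -4*-3 - -4*4 = 28
Minor M_12 = -2*-3 - -4*2 = 14
Minor M_13 = -2*4 - -4*2 = 0
det = -3*(28) - -3*(14) + 3*(0)
    = -84 - -42 + 0
    = -42

-42


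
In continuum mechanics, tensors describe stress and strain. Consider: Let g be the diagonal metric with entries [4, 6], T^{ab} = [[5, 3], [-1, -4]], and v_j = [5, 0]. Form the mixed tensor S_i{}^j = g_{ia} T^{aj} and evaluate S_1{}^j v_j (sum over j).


Step 1: lower the first index. For a diagonal metric, g_{ia} T^{aj} = g_{ii} T^{ij} (no sum on i).
g_{11} = 4
S_1{}^1 = 4 * T^{11} = 4 * 5 = 20
S_1{}^2 = 4 * T^{12} = 4 * 3 = 12
Step 2: contract S_1{}^j with v_j.
S_1{}^1 * v_1 = 20 * 5 = 100
S_1{}^2 * v_2 = 12 * 0 = 0
Result = 100 + 0 = 100

100


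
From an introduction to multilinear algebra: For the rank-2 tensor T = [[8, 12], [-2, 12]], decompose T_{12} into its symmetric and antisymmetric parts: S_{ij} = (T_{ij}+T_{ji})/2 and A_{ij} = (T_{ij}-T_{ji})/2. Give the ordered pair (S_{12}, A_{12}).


T_{12} = 12
T_{21} = -2
S_{12} = (12 + -2)/2 = 10/2 = 5
A_{12} = (12 - -2)/2 = 14/2 = 7
Check: S + A = 5 + 7 = 12 = T_{12}.

(5, 7)


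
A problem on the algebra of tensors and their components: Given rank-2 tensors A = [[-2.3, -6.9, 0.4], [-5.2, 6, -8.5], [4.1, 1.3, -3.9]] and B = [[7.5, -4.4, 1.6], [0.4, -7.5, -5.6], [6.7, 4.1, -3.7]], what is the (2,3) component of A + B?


Tensor addition is component-wise: (A + B)_{ij} = A_{ij} + B_{ij}.
A_{23} = -8.5
B_{23} = -5.6
(A + B)_{23} = -8.5 + -5.6 = -14.1

-14.1


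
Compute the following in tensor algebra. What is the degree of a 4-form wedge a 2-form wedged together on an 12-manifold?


The degree of a wedge product is the sum of the degrees of the individual forms.
Degrees: 4, 2
Total degree = 4 + 2 = 6

6


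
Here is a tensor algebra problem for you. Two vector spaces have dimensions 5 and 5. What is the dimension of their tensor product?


The dimension of a tensor product is the product of dimensions.
dim(V) = 5, dim(W) = 5
dim(V (x) W) = 5 * 5 = 25

25


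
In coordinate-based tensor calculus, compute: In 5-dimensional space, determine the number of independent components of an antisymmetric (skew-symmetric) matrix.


An antisymmetric rank-2 tensor satisfies A_{ij} = -A_{ji}, so diagonal entries are zero.
The independent components are the upper-triangular entries: C(n, 2) = n(n-1)/2.
n = 5
C(5, 2) = 5 * 4 / 2 = 20 / 2 = 10

10


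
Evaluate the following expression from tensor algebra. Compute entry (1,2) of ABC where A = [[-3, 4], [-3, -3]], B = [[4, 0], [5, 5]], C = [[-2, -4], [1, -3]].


(ABC)_{12} = sum_m (AB)_{1m} C_{m2}. First compute row 1 of AB.
(AB)_{11} = -3*4 + 4*5 = 8
(AB)_{12} = -3*0 + 4*5 = 20
Now contract with column 2 of C:
(AB)_{11} * C_{12} = 8 * -4 = -32
(AB)_{12} * C_{22} = 20 * -3 = -60
(ABC)_{12} = -32 + -60 = -92

-92


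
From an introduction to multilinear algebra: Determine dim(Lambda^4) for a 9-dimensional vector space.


The dimension of the space of p-forms on an n-dimensional space is C(n, p).
n = 9, p = 4
C(9, 4) = 9! / (4! * 5!) = 126

126


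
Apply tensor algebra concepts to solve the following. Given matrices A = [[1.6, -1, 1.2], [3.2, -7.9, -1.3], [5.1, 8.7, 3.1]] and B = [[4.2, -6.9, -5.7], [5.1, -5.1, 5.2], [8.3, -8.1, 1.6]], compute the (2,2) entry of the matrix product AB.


(AB)_{ij} = sum_k A_{ik} B_{kj}.
For i=2, j=2:
A_{21} * B_{12} = 3.2 * -6.9 = -22.08
A_{22} * B_{22} = -7.9 * -5.1 = 40.29
A_{23} * B_{32} = -1.3 * -8.1 = 10.53
Sum = -22.08 + 40.29 + 10.53 = 28.74

28.74


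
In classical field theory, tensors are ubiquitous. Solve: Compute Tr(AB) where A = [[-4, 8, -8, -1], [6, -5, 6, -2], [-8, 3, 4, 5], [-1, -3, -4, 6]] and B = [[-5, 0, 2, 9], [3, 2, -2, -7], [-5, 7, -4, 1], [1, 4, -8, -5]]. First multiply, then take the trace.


Tr(AB) = sum_i (AB)_{ii} where (AB)_{ii} = sum_k A_{ik} B_{ki}.
(AB)_{11} = -4*-5 + 8*3 + -8*-5 + -1*1 = 83
(AB)_{22} = 6*0 + -5*2 + 6*7 + -2*4 = 24
(AB)_{33} = -8*2 + 3*-2 + 4*-4 + 5*-8 = -78
(AB)_{44} = -1*9 + -3*-7 + -4*1 + 6*-5 = -22
Tr(AB) = 83 + 24 + -78 + -22 = 7

7


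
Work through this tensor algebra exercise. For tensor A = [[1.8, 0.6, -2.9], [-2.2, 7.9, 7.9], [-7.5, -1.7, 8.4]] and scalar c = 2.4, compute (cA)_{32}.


Scalar multiplication: (cA)_{ij} = c * A_{ij}.
c = 2.4
A_{32} = -1.7
(cA)_{32} = 2.4 * -1.7 = -4.08

-4.08


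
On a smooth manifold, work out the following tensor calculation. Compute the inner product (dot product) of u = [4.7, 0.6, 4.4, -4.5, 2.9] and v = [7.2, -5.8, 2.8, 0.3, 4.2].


The inner product u . v = sum of u_i * v_i.
Term-by-term: 4.7 * 7.2, 0.6 * -5.8, 4.4 * 2.8, -4.5 * 0.3, 2.9 * 4.2
Products: 33.84, -3.48, 12.32, -1.35, 12.18
Sum = 33.84 + -3.48 + 12.32 + -1.35 + 12.18 = 53.51

53.51


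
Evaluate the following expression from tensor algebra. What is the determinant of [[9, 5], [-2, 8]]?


For a 2x2 matrix [[a, b], [c, d]], det = a*d - b*c.
a = 9, b = 5, c = -2, d = 8
a*d = 9 * 8 = 72
b*c = 5 * -2 = -10
det = 72 - -10 = 82

82


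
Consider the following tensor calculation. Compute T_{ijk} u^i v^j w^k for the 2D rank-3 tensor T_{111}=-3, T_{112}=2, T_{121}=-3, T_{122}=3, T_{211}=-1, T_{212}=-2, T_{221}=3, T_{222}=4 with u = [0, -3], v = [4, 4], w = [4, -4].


S = sum over i,j,k of T_{ijk} u_i v_j w_k. Expanding all 8 terms:
T_{111}*u_1*v_1*w_1 = -3*0*4*4 = 0  (running total: 0)
T_{112}*u_1*v_1*w_2 = 2*0*4*-4 = 0  (running total: 0)
T_{121}*u_1*v_2*w_1 = -3*0*4*4 = 0  (running total: 0)
T_{122}*u_1*v_2*w_2 = 3*0*4*-4 = 0  (running total: 0)
T_{211}*u_2*v_1*w_1 = -1*-3*4*4 = 48  (running total: 48)
T_{212}*u_2*v_1*w_2 = -2*-3*4*-4 = -96  (running total: -48)
T_{221}*u_2*v_2*w_1 = 3*-3*4*4 = -144  (running total: -192)
T_{222}*u_2*v_2*w_2 = 4*-3*4*-4 = 192  (running total: 0)
S = 0

0


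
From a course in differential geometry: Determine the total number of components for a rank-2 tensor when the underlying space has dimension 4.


The number of components of a rank-r tensor in d dimensions is d^r.
Here d = 4 and r = 2.
4^2 = 16

16


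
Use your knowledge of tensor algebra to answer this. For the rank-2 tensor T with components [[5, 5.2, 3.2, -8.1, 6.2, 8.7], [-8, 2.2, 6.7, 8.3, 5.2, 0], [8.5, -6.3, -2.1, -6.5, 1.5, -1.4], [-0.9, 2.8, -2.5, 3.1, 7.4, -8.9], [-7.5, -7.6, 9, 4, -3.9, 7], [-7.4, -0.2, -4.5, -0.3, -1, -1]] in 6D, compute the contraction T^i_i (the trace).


The contraction (trace) of a rank-2 tensor is the sum of its diagonal elements.
Diagonal entries: A[1,1] = 5, A[2,2] = 2.2, A[3,3] = -2.1, A[4,4] = 3.1, A[5,5] = -3.9, A[6,6] = -1
Tr(A) = 5 + 2.2 + -2.1 + 3.1 + -3.9 + -1 = 3.3

3.3


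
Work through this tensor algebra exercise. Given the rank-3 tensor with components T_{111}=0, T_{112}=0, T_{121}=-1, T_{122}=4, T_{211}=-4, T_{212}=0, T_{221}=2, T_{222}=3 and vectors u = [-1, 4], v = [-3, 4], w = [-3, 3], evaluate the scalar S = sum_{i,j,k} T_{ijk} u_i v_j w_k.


S = sum over i,j,k of T_{ijk} u_i v_j w_k. Expanding all 8 terms:
T_{111}*u_1*v_1*w_1 = 0*-1*-3*-3 = 0  (running total: 0)
T_{112}*u_1*v_1*w_2 = 0*-1*-3*3 = 0  (running total: 0)
T_{121}*u_1*v_2*w_1 = -1*-1*4*-3 = -12  (running total: -12)
T_{122}*u_1*v_2*w_2 = 4*-1*4*3 = -48  (running total: -60)
T_{211}*u_2*v_1*w_1 = -4*4*-3*-3 = -144  (running total: -204)
T_{212}*u_2*v_1*w_2 = 0*4*-3*3 = 0  (running total: -204)
T_{221}*u_2*v_2*w_1 = 2*4*4*-3 = -96  (running total: -300)
T_{222}*u_2*v_2*w_2 = 3*4*4*3 = 144  (running total: -156)
S = -156

-156


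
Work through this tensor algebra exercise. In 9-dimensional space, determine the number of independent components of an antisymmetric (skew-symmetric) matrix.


An antisymmetric rank-2 tensor satisfies A_{ij} = -A_{ji}, so diagonal entries are zero.
The independent components are the upper-triangular entries: C(n, 2) = n(n-1)/2.
n = 9
C(9, 2) = 9 * 8 / 2 = 72 / 2 = 36

36


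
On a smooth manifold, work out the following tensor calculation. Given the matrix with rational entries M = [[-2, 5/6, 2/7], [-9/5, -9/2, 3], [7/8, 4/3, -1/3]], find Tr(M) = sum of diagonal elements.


The trace is the sum of diagonal entries.
Diagonal: M[1,1] = -2, M[2,2] = -9/2, M[3,3] = -1/3
Tr(M) = -2 + -9/2 + -1/3
Computing step by step:
After adding M[1,1]: -2
After adding M[2,2]: -13/2
After adding M[3,3]: -41/6
Tr(M) = -41/6

-41/6


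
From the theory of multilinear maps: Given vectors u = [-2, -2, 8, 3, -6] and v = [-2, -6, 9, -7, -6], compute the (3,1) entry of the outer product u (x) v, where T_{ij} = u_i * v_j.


The outer product entry T_{ij} = u_i * v_j.
We need i=3, j=1.
u_3 = 8, v_1 = -2
T_{3,1} = 8 * -2 = -16

-16


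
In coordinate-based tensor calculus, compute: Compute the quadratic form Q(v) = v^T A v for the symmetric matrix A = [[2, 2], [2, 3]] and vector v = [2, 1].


First compute Av:
(Av)_1 = 2*2 + 2*1 = 6
(Av)_2 = 2*2 + 3*1 = 7
Av = [6, 7]
Then v^T (Av) = 2*6 + 1*7
= 12 + 7 = 19

19


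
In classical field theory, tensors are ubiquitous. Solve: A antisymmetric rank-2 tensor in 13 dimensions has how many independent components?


A antisymmetric rank-2 tensor in d dimensions has d(d-1)/2 independent components.
d = 13
d(d-1)/2 = 13 * 12 / 2 = 156 / 2 = 78

78


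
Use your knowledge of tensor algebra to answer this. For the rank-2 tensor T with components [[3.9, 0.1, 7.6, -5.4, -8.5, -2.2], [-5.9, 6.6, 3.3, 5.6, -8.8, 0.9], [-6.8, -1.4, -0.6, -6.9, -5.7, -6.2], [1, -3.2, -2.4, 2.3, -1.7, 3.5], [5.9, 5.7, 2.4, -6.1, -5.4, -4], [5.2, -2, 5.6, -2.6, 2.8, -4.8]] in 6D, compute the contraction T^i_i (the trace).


The contraction (trace) of a rank-2 tensor is the sum of its diagonal elements.
Diagonal entries: A[1,1] = 3.9, A[2,2] = 6.6, A[3,3] = -0.6, A[4,4] = 2.3, A[5,5] = -5.4, A[6,6] = -4.8
Tr(A) = 3.9 + 6.6 + -0.6 + 2.3 + -5.4 + -4.8 = 2

2


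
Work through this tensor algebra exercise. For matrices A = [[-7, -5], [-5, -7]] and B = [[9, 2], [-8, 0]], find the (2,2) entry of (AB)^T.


(AB)^T_{ij} = (AB)_{ji} = sum_k A_{jk} B_{ki}.
For i=2, j=2 we need (AB)_{22}:
A_{21} * B_{12} = -5 * 2 = -10
A_{22} * B_{22} = -7 * 0 = 0
Sum = -10 + 0 = -10

-10


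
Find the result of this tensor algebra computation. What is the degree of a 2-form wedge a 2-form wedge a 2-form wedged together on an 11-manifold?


The degree of a wedge product is the sum of the degrees of the individual forms.
Degrees: 2, 2, 2
Total degree = 2 + 2 + 2 = 6

6


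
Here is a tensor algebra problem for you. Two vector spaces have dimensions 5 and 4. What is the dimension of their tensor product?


The dimension of a tensor product is the product of dimensions.
dim(V) = 5, dim(W) = 4
dim(V (x) W) = 5 * 4 = 20

20


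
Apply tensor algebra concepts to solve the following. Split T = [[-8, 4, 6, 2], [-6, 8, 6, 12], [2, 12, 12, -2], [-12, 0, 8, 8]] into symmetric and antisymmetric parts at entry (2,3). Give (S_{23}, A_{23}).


T_{23} = 6
T_{32} = 12
S_{23} = (6 + 12)/2 = 18/2 = 9
A_{23} = (6 - 12)/2 = -6/2 = -3
Check: S + A = 9 + -3 = 6 = T_{23}.

(9, -3)


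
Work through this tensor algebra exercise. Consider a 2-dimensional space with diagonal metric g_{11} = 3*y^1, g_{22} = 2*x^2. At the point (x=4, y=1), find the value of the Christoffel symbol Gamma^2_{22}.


For a diagonal metric, Gamma^k_{ij} = (1/2) g^{kk} (dg_{ik}/dx_j + dg_{jk}/dx_i - dg_{ij}/dx_k).
The metric is diagonal, so g_{ab} = 0 for a != b.
At the given point: g_{11} = 3, g_{22} = 32
g^{22} = 1/32
dg_{22}/dx_2 = dg_{22}/dx_2 = 0
dg_{22}/dx_2 = dg_{22}/dx_2 = 0
dg_{22}/dx_2 = dg_{22}/dx_2 = 0
Numerator = 0 + 0 - 0 = 0
Gamma^2_{22} = 0 / (2 * 32) = 0

0


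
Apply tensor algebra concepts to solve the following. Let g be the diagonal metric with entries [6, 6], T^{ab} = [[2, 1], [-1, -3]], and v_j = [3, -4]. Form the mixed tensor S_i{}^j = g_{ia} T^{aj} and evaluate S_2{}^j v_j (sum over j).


Step 1: lower the first index. For a diagonal metric, g_{ia} T^{aj} = g_{ii} T^{ij} (no sum on i).
g_{22} = 6
S_2{}^1 = 6 * T^{21} = 6 * -1 = -6
S_2{}^2 = 6 * T^{22} = 6 * -3 = -18
Step 2: contract S_2{}^j with v_j.
S_2{}^1 * v_1 = -6 * 3 = -18
S_2{}^2 * v_2 = -18 * -4 = 72
Result = -18 + 72 = 54

54


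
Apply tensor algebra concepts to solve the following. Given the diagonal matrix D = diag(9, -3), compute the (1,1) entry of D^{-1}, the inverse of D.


For a diagonal matrix, the inverse has entries (D^{-1})_{ii} = 1/d_{ii}.
The diagonal entries are: d_{11} = 9, d_{22} = -3
We need (D^{-1})_{11} = 1/d_{11} = 1/9 = 1/9

1/9
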